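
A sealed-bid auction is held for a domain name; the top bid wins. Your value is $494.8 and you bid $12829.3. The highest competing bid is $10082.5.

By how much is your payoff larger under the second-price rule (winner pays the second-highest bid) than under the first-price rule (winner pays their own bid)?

$2746.8

You have the highest bid, so you win under either rule.
Second-price: pay $10082.5 → payoff −$9587.7.
First-price: pay your own bid $12829.3 → payoff −$12334.5.
Difference = −$9587.7 − (−$12334.5) = $2746.8.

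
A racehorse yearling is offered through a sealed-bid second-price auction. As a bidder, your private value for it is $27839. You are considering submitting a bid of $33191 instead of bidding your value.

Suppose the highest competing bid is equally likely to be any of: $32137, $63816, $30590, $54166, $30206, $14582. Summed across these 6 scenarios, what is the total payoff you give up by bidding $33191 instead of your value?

$9416

The deviation costs you only when the competing bid falls strictly between $27839 and $33191; elsewhere both bids give the same outcome.
$32137: truthful payoff $0, deviation payoff −$4298 → loss $4298.
$63816: outcomes coincide → loss $0.
$30590: truthful payoff $0, deviation payoff −$2751 → loss $2751.
$54166: outcomes coincide → loss $0.
$30206: truthful payoff $0, deviation payoff −$2367 → loss $2367.
$14582: outcomes coincide → loss $0.
Total loss = $4298 + $2751 + $2367 = $9416.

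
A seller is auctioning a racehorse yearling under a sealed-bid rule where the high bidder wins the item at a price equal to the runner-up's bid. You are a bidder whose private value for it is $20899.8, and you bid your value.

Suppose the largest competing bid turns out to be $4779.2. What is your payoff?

$16120.6

Your bid $20899.8 exceeds the highest competing bid $4779.2, so you win.
In a second-price auction the winner pays the second-highest bid, $4779.2.
Payoff = value − price = $20899.8 − $4779.2 = $16120.6.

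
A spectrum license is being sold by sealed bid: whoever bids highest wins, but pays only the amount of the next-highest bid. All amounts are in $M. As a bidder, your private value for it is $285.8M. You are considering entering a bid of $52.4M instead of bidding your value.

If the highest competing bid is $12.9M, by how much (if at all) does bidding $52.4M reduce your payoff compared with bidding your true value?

$0M

Bidding your value $285.8M: you win (since $285.8M > $12.9M) and pay $12.9M. Payoff $272.9M.
Bidding $52.4M: you win and pay $12.9M. Payoff $285.8M − $12.9M = $272.9M.
Difference = $272.9M − $272.9M = $0M; both bids lead to the same outcome because the competing bid is below both your value and your alternative bid.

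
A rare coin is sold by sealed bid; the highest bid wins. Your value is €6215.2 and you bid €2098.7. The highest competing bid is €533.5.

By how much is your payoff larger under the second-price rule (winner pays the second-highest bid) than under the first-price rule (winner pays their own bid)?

€1565.2

You have the highest bid, so you win under either rule.
Second-price: pay €533.5 → payoff €5681.7.
First-price: pay your own bid €2098.7 → payoff €4116.5.
Difference = €5681.7 − (€4116.5) = €1565.2.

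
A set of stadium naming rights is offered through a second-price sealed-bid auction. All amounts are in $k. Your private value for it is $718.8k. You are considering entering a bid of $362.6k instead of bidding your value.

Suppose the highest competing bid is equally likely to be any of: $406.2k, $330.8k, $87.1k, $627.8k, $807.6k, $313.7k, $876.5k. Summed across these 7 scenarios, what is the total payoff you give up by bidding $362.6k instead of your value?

The deviation costs you only when the competing bid falls strictly between $362.6k and $718.8k; elsewhere both bids give the same outcome.
$406.2k: truthful payoff $312.6k, deviation payoff $0k → loss $312.6k.
$330.8k: outcomes coincide → loss $0k.
$87.1k: outcomes coincide → loss $0k.
$627.8k: truthful payoff $91k, deviation payoff $0k → loss $91k.
$807.6k: outcomes coincide → loss $0k.
$313.7k: outcomes coincide → loss $0k.
$876.5k: outcomes coincide → loss $0k.
Total loss = $312.6k + $91k = $403.6k.

$403.6k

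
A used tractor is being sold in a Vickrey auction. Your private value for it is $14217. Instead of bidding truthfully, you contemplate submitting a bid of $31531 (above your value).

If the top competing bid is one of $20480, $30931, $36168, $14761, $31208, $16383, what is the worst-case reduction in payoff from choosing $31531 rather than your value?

$20480: truthful gives $0, deviation gives −$6263 → loss $6263.
$30931: truthful gives $0, deviation gives −$16714 → loss $16714.
$36168: same outcome either way → loss $0.
$14761: truthful gives $0, deviation gives −$544 → loss $544.
$31208: truthful gives $0, deviation gives −$16991 → loss $16991.
$16383: truthful gives $0, deviation gives −$2166 → loss $2166.
Maximum loss: $16991.

$16991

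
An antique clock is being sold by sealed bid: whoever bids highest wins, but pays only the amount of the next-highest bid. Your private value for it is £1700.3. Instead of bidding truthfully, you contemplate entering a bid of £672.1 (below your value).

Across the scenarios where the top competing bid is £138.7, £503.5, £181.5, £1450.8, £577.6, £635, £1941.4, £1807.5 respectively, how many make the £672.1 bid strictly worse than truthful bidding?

The deviation hurts exactly when the highest competing bid lies strictly between £672.1 and £1700.3 — underbidding then forfeits a profitable win.
£138.7: below both → same outcome either way.
£503.5: below both → same outcome either way.
£181.5: below both → same outcome either way.
£1450.8: inside the interval → strictly worse (loss £249.5).
£577.6: below both → same outcome either way.
£635: below both → same outcome either way.
£1941.4: above both → same outcome either way.
£1807.5: above both → same outcome either way.
Count: 1.

1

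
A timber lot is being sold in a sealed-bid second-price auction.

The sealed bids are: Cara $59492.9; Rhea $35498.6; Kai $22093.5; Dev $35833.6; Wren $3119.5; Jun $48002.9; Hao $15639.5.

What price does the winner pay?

$48002.9

Highest bid: Cara at $59492.9, so Cara wins.
Second-highest bid: Jun at $48002.9 — that is the price the winner pays.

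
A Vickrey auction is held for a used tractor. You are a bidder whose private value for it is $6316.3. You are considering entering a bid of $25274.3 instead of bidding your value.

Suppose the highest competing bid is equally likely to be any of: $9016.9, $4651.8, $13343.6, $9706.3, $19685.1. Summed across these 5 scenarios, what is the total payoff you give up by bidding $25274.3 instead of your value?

$26486.7

The deviation costs you only when the competing bid falls strictly between $6316.3 and $25274.3; elsewhere both bids give the same outcome.
$9016.9: truthful payoff $0, deviation payoff −$2700.6 → loss $2700.6.
$4651.8: outcomes coincide → loss $0.
$13343.6: truthful payoff $0, deviation payoff −$7027.3 → loss $7027.3.
$9706.3: truthful payoff $0, deviation payoff −$3390 → loss $3390.
$19685.1: truthful payoff $0, deviation payoff −$13368.8 → loss $13368.8.
Total loss = $2700.6 + $7027.3 + $3390 + $13368.8 = $26486.7.
Because the price is fixed by the runner-up's bid, deviating from your value can only change a good outcome into a bad one — never the reverse.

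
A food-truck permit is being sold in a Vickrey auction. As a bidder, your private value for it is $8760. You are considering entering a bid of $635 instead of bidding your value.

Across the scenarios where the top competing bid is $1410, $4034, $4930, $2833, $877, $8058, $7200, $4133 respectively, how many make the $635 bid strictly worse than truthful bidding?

8

The deviation hurts exactly when the highest competing bid lies strictly between $635 and $8760 — underbidding then forfeits a profitable win.
$1410: inside the interval → strictly worse (loss $7350).
$4034: inside the interval → strictly worse (loss $4726).
$4930: inside the interval → strictly worse (loss $3830).
$2833: inside the interval → strictly worse (loss $5927).
$877: inside the interval → strictly worse (loss $7883).
$8058: inside the interval → strictly worse (loss $702).
$7200: inside the interval → strictly worse (loss $1560).
$4133: inside the interval → strictly worse (loss $4627).
Count: 8.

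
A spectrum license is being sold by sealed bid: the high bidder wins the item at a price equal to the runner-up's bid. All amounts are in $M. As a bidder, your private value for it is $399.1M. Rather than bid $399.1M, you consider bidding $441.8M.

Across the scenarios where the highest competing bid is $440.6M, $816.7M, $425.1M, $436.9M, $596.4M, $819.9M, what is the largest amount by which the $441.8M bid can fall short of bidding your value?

$41.5M

$440.6M: truthful gives $0M, deviation gives −$41.5M → loss $41.5M.
$816.7M: same outcome either way → loss $0M.
$425.1M: truthful gives $0M, deviation gives −$26M → loss $26M.
$436.9M: truthful gives $0M, deviation gives −$37.8M → loss $37.8M.
$596.4M: same outcome either way → loss $0M.
$819.9M: same outcome either way → loss $0M.
Maximum loss: $41.5M.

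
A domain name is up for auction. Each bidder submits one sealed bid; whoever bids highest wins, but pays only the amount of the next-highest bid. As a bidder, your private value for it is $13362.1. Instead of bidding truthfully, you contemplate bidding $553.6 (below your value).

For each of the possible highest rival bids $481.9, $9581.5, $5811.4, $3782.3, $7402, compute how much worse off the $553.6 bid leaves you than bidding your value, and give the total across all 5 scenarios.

The deviation costs you only when the competing bid falls strictly between $553.6 and $13362.1; elsewhere both bids give the same outcome.
$481.9: outcomes coincide → loss $0.
$9581.5: truthful payoff $3780.6, deviation payoff $0 → loss $3780.6.
$5811.4: truthful payoff $7550.7, deviation payoff $0 → loss $7550.7.
$3782.3: truthful payoff $9579.8, deviation payoff $0 → loss $9579.8.
$7402: truthful payoff $5960.1, deviation payoff $0 → loss $5960.1.
Total loss = $3780.6 + $7550.7 + $9579.8 + $5960.1 = $26871.2.

$26871.2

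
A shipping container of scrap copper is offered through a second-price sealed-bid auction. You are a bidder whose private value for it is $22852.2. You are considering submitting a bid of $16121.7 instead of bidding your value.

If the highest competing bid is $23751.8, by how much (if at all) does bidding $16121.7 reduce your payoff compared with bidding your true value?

$0

Bidding your value $22852.2: you lose (since $22852.2 < $23751.8). Payoff $0.
Bidding $16121.7: you lose. Payoff $0.
Difference = $0 − $0 = $0; both bids lead to the same outcome because the competing bid is above both your value and your alternative bid.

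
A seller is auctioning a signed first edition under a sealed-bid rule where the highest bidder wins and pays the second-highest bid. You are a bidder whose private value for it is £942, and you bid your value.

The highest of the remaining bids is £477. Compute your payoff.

Your bid £942 exceeds the highest competing bid £477, so you win.
In a second-price auction the winner pays the second-highest bid, £477.
Payoff = value − price = £942 − £477 = £465.

£465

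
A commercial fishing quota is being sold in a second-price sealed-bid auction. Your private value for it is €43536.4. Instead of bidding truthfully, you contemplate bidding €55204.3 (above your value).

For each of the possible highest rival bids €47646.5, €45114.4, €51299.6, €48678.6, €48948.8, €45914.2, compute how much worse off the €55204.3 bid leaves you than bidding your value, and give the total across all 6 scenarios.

The deviation costs you only when the competing bid falls strictly between €43536.4 and €55204.3; elsewhere both bids give the same outcome.
€47646.5: truthful payoff €0, deviation payoff −€4110.1 → loss €4110.1.
€45114.4: truthful payoff €0, deviation payoff −€1578 → loss €1578.
€51299.6: truthful payoff €0, deviation payoff −€7763.2 → loss €7763.2.
€48678.6: truthful payoff €0, deviation payoff −€5142.2 → loss €5142.2.
€48948.8: truthful payoff €0, deviation payoff −€5412.4 → loss €5412.4.
€45914.2: truthful payoff €0, deviation payoff −€2377.8 → loss €2377.8.
Total loss = €4110.1 + €1578 + €7763.2 + €5142.2 + €5412.4 + €2377.8 = €26383.7.
Truthful bidding weakly dominates here: raising your bid can only win items priced above your value, and lowering it can only forfeit items priced below.

€26383.7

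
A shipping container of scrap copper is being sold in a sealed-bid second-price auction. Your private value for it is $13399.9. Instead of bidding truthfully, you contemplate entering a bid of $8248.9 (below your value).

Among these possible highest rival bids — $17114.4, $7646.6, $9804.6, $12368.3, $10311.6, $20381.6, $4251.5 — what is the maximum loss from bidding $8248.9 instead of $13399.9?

$3595.3

$17114.4: same outcome either way → loss $0.
$7646.6: same outcome either way → loss $0.
$9804.6: truthful gives $3595.3, deviation gives $0 → loss $3595.3.
$12368.3: truthful gives $1031.6, deviation gives $0 → loss $1031.6.
$10311.6: truthful gives $3088.3, deviation gives $0 → loss $3088.3.
$20381.6: same outcome either way → loss $0.
$4251.5: same outcome either way → loss $0.
Maximum loss: $3595.3.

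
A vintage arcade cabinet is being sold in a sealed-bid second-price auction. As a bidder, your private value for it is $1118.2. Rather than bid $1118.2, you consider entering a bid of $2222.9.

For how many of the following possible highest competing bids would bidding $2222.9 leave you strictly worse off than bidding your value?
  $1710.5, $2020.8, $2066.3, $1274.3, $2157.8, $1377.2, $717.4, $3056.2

6

The deviation hurts exactly when the highest competing bid lies strictly between $1118.2 and $2222.9 — overbidding then wins at a price above your value.
$1710.5: inside the interval → strictly worse (loss $592.3).
$2020.8: inside the interval → strictly worse (loss $902.6).
$2066.3: inside the interval → strictly worse (loss $948.1).
$1274.3: inside the interval → strictly worse (loss $156.1).
$2157.8: inside the interval → strictly worse (loss $1039.6).
$1377.2: inside the interval → strictly worse (loss $259).
$717.4: below both → same outcome either way.
$3056.2: above both → same outcome either way.
Count: 6.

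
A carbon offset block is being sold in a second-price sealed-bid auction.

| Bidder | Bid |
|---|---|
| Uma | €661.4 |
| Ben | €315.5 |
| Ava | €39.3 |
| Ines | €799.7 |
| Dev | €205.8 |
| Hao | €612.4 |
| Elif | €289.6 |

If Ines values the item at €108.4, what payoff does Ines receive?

Highest bid: Ines at €799.7, so Ines wins.
Second-highest bid: Uma at €661.4 — that is the price the winner pays.
Ines's payoff = value − price = €108.4 − €661.4 = −€553.

−€553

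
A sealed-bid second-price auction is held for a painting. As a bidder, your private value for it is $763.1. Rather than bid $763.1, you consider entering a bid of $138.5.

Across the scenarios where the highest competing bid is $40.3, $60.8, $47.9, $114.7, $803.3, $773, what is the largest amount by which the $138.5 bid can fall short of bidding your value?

$0

$40.3: same outcome either way → loss $0.
$60.8: same outcome either way → loss $0.
$47.9: same outcome either way → loss $0.
$114.7: same outcome either way → loss $0.
$803.3: same outcome either way → loss $0.
$773: same outcome either way → loss $0.
Maximum loss: $0.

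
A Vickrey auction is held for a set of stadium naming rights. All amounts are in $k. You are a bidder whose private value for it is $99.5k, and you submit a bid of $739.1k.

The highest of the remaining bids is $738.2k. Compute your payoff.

−$638.7k

Your bid $739.1k exceeds the highest competing bid $738.2k, so you win.
In a second-price auction the winner pays the second-highest bid, $738.2k.
Payoff = value − price = $99.5k − $738.2k = −$638.7k.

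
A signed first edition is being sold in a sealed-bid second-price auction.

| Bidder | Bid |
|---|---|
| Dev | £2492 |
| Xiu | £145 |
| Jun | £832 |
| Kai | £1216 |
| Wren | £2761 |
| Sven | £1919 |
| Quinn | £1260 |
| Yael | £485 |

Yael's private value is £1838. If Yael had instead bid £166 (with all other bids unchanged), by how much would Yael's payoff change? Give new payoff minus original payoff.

The highest bid among the other bidders is £2761; Yael's bid doesn't change that.
Original bid £485: Yael is not highest (top rival bid is £2761); payoff £0.
Alternative bid £166: Yael is not highest (top rival bid is £2761); payoff £0.
Change in payoff = £0 − (£0) = £0.

£0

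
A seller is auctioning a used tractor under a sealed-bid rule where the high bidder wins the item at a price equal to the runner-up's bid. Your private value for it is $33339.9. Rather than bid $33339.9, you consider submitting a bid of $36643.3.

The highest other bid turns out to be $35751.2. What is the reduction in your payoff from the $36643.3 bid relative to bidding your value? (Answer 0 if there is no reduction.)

Bidding your value $33339.9: you lose (since $33339.9 < $35751.2). Payoff $0.
Bidding $36643.3: you win and pay $35751.2. Payoff $33339.9 − $35751.2 = −$2411.3.
The competing bid $35751.2 lies between your value and your inflated bid, so overbidding wins an item priced above your value.
Loss from deviating = $0 − (−$2411.3) = $2411.3.
In a second-price auction your bid sets only whether you win, not what you pay, so bidding your true value is weakly dominant.

$2411.3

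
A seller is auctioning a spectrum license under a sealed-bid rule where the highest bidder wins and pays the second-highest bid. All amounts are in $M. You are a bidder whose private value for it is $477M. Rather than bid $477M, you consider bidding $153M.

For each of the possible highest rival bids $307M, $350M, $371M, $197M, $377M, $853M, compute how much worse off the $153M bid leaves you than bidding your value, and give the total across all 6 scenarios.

The deviation costs you only when the competing bid falls strictly between $153M and $477M; elsewhere both bids give the same outcome.
$307M: truthful payoff $170M, deviation payoff $0M → loss $170M.
$350M: truthful payoff $127M, deviation payoff $0M → loss $127M.
$371M: truthful payoff $106M, deviation payoff $0M → loss $106M.
$197M: truthful payoff $280M, deviation payoff $0M → loss $280M.
$377M: truthful payoff $100M, deviation payoff $0M → loss $100M.
$853M: outcomes coincide → loss $0M.
Total loss = $170M + $127M + $106M + $280M + $100M = $783M.

$783M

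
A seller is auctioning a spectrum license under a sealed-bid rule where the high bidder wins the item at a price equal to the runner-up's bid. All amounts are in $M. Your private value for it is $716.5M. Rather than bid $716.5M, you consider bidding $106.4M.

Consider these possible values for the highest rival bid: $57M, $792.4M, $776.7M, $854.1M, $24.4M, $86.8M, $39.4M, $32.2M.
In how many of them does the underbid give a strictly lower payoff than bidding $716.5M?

0

The deviation hurts exactly when the highest competing bid lies strictly between $106.4M and $716.5M — underbidding then forfeits a profitable win.
$57M: below both → same outcome either way.
$792.4M: above both → same outcome either way.
$776.7M: above both → same outcome either way.
$854.1M: above both → same outcome either way.
$24.4M: below both → same outcome either way.
$86.8M: below both → same outcome either way.
$39.4M: below both → same outcome either way.
$32.2M: below both → same outcome either way.
Count: 0.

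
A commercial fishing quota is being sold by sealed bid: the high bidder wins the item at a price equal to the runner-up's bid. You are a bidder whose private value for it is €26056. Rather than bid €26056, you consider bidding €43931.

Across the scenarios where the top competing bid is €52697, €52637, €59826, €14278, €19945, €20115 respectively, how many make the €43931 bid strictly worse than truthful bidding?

The deviation hurts exactly when the highest competing bid lies strictly between €26056 and €43931 — overbidding then wins at a price above your value.
€52697: above both → same outcome either way.
€52637: above both → same outcome either way.
€59826: above both → same outcome either way.
€14278: below both → same outcome either way.
€19945: below both → same outcome either way.
€20115: below both → same outcome either way.
Count: 0.

0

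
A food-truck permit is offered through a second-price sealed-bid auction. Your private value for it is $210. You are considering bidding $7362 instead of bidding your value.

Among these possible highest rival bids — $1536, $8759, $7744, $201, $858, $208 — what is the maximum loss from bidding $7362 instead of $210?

$1536: truthful gives $0, deviation gives −$1326 → loss $1326.
$8759: same outcome either way → loss $0.
$7744: same outcome either way → loss $0.
$201: same outcome either way → loss $0.
$858: truthful gives $0, deviation gives −$648 → loss $648.
$208: same outcome either way → loss $0.
Maximum loss: $1326.

$1326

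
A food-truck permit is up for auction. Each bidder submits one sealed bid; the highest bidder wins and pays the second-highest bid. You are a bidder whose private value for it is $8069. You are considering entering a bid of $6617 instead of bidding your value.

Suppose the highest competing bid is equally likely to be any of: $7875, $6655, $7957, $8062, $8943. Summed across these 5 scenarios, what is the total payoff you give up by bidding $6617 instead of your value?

The deviation costs you only when the competing bid falls strictly between $6617 and $8069; elsewhere both bids give the same outcome.
$7875: truthful payoff $194, deviation payoff $0 → loss $194.
$6655: truthful payoff $1414, deviation payoff $0 → loss $1414.
$7957: truthful payoff $112, deviation payoff $0 → loss $112.
$8062: truthful payoff $7, deviation payoff $0 → loss $7.
$8943: outcomes coincide → loss $0.
Total loss = $194 + $1414 + $112 + $7 = $1727.

$1727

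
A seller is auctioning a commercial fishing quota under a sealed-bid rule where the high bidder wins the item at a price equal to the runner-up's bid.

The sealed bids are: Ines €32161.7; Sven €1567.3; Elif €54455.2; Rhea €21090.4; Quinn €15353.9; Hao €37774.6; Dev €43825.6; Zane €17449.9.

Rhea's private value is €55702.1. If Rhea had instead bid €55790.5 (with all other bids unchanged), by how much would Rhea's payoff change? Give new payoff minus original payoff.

€1246.9

The highest bid among the other bidders is €54455.2; Rhea's bid doesn't change that.
Original bid €21090.4: Rhea is not highest (top rival bid is €54455.2); payoff €0.
Alternative bid €55790.5: Rhea is highest, pays the top rival bid €54455.2; payoff €55702.1 − €54455.2 = €1246.9.
Change in payoff = €1246.9 − (€0) = €1246.9.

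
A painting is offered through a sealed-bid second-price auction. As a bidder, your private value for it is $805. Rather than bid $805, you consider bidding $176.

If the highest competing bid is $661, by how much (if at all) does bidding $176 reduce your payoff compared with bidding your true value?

$144

Bidding your value $805: you win (since $805 > $661) and pay $661. Payoff $144.
Bidding $176: you lose. Payoff $0.
The competing bid $661 lies between your shaded bid and your value, so underbidding forfeits an item you could have won at a profitable price.
Loss from deviating = $144 − ($0) = $144.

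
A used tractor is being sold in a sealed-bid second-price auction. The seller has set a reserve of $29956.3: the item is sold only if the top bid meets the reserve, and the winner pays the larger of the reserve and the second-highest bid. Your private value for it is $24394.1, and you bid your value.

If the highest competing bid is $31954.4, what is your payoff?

$0

Your bid $24394.1 is below the highest competing bid $31954.4, so you lose. Payoff $0.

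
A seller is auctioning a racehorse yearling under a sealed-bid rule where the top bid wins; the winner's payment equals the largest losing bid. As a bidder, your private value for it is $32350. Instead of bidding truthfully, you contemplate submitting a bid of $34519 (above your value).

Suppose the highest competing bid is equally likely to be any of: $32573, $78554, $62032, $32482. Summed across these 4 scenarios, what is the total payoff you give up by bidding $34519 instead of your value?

The deviation costs you only when the competing bid falls strictly between $32350 and $34519; elsewhere both bids give the same outcome.
$32573: truthful payoff $0, deviation payoff −$223 → loss $223.
$78554: outcomes coincide → loss $0.
$62032: outcomes coincide → loss $0.
$32482: truthful payoff $0, deviation payoff −$132 → loss $132.
Total loss = $223 + $132 = $355.

$355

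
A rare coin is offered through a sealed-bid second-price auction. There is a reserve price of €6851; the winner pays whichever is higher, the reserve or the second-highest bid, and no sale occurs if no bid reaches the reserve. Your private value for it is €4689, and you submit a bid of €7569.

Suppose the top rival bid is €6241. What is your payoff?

Your bid €7569 is the highest and exceeds the reserve.
Price = max(second-highest bid, reserve) = max(€6241, €6851) = €6851.
Payoff = €4689 − €6851 = −€2162.

−€2162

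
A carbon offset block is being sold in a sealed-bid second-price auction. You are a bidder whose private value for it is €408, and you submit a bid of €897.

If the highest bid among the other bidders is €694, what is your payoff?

−€286

Your bid €897 exceeds the highest competing bid €694, so you win.
In a second-price auction the winner pays the second-highest bid, €694.
Payoff = value − price = €408 − €694 = −€286.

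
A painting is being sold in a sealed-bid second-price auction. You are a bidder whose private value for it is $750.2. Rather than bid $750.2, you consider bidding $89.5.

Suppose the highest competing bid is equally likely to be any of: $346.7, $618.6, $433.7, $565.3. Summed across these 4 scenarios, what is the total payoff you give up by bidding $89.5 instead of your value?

$1036.5

The deviation costs you only when the competing bid falls strictly between $89.5 and $750.2; elsewhere both bids give the same outcome.
$346.7: truthful payoff $403.5, deviation payoff $0 → loss $403.5.
$618.6: truthful payoff $131.6, deviation payoff $0 → loss $131.6.
$433.7: truthful payoff $316.5, deviation payoff $0 → loss $316.5.
$565.3: truthful payoff $184.9, deviation payoff $0 → loss $184.9.
Total loss = $403.5 + $131.6 + $316.5 + $184.9 = $1036.5.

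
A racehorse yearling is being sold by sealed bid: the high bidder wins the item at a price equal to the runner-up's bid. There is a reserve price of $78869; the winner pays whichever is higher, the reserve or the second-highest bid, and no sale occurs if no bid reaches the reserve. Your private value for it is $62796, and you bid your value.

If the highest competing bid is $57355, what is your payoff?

$0

Your bid $62796 is the highest bid but falls below the reserve $78869, so the item goes unsold. Payoff $0.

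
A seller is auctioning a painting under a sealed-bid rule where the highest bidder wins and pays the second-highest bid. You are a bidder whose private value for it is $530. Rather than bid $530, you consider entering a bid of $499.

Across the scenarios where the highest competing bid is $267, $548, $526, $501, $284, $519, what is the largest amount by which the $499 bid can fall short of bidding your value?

$29

$267: same outcome either way → loss $0.
$548: same outcome either way → loss $0.
$526: truthful gives $4, deviation gives $0 → loss $4.
$501: truthful gives $29, deviation gives $0 → loss $29.
$284: same outcome either way → loss $0.
$519: truthful gives $11, deviation gives $0 → loss $11.
Maximum loss: $29.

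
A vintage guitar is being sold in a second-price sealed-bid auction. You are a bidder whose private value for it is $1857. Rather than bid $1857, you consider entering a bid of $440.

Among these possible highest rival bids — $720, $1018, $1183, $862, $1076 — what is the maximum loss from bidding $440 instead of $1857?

$720: truthful gives $1137, deviation gives $0 → loss $1137.
$1018: truthful gives $839, deviation gives $0 → loss $839.
$1183: truthful gives $674, deviation gives $0 → loss $674.
$862: truthful gives $995, deviation gives $0 → loss $995.
$1076: truthful gives $781, deviation gives $0 → loss $781.
Maximum loss: $1137.

$1137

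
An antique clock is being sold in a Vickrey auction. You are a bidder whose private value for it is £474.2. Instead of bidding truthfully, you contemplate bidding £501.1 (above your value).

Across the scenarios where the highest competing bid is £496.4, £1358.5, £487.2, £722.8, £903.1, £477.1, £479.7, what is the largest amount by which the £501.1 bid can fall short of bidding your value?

£22.2

£496.4: truthful gives £0, deviation gives −£22.2 → loss £22.2.
£1358.5: same outcome either way → loss £0.
£487.2: truthful gives £0, deviation gives −£13 → loss £13.
£722.8: same outcome either way → loss £0.
£903.1: same outcome either way → loss £0.
£477.1: truthful gives £0, deviation gives −£2.9 → loss £2.9.
£479.7: truthful gives £0, deviation gives −£5.5 → loss £5.5.
Maximum loss: £22.2.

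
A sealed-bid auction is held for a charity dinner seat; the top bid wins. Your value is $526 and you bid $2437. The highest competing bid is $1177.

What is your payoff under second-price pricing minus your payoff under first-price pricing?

You have the highest bid, so you win under either rule.
Second-price: pay $1177 → payoff −$651.
First-price: pay your own bid $2437 → payoff −$1911.
Difference = −$651 − (−$1911) = $1260.

$1260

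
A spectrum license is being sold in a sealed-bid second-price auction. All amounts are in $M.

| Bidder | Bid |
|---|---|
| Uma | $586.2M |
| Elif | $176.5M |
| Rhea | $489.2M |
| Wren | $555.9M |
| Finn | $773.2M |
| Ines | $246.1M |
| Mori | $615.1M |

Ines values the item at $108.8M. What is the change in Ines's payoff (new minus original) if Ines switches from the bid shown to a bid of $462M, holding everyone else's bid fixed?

$0M

The highest bid among the other bidders is $773.2M; Ines's bid doesn't change that.
Original bid $246.1M: Ines is not highest (top rival bid is $773.2M); payoff $0M.
Alternative bid $462M: Ines is not highest (top rival bid is $773.2M); payoff $0M.
Change in payoff = $0M − ($0M) = $0M.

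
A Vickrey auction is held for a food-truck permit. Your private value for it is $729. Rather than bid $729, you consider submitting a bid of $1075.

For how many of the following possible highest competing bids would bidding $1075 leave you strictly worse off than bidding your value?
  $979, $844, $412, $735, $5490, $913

4

The deviation hurts exactly when the highest competing bid lies strictly between $729 and $1075 — overbidding then wins at a price above your value.
$979: inside the interval → strictly worse (loss $250).
$844: inside the interval → strictly worse (loss $115).
$412: below both → same outcome either way.
$735: inside the interval → strictly worse (loss $6).
$5490: above both → same outcome either way.
$913: inside the interval → strictly worse (loss $184).
Count: 4.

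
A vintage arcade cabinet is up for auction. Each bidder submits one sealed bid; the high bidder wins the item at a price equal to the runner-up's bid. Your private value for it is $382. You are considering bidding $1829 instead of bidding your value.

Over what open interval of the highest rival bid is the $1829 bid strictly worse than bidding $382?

If the competing bid is below $382, both bids win at the same price — no difference.
If it is above $1829, both bids lose — no difference.
If it lies strictly between $382 and $1829, bidding your value loses (payoff 0) while bidding $1829 wins at a price above your value (payoff negative).
So the deviation strictly hurts on the open interval ($382, $1829).

($382, $1829)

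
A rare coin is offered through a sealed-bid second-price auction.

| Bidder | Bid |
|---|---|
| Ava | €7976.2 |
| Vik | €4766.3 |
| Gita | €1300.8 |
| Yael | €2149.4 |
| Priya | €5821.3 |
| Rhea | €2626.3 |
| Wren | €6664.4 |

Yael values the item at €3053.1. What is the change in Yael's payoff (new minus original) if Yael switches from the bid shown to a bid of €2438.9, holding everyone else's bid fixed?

The highest bid among the other bidders is €7976.2; Yael's bid doesn't change that.
Original bid €2149.4: Yael is not highest (top rival bid is €7976.2); payoff €0.
Alternative bid €2438.9: Yael is not highest (top rival bid is €7976.2); payoff €0.
Change in payoff = €0 − (€0) = €0.

€0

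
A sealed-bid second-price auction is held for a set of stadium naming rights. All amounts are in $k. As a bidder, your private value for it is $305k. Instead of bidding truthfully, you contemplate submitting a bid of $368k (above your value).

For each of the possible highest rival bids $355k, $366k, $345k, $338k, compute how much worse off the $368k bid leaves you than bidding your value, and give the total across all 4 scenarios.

The deviation costs you only when the competing bid falls strictly between $305k and $368k; elsewhere both bids give the same outcome.
$355k: truthful payoff $0k, deviation payoff −$50k → loss $50k.
$366k: truthful payoff $0k, deviation payoff −$61k → loss $61k.
$345k: truthful payoff $0k, deviation payoff −$40k → loss $40k.
$338k: truthful payoff $0k, deviation payoff −$33k → loss $33k.
Total loss = $50k + $61k + $40k + $33k = $184k.
In a second-price auction your bid sets only whether you win, not what you pay, so bidding your true value is weakly dominant.

$184k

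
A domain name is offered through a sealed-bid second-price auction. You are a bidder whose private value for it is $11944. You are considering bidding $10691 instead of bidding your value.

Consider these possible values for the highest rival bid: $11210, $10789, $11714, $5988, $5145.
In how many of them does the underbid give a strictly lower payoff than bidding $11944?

The deviation hurts exactly when the highest competing bid lies strictly between $10691 and $11944 — underbidding then forfeits a profitable win.
$11210: inside the interval → strictly worse (loss $734).
$10789: inside the interval → strictly worse (loss $1155).
$11714: inside the interval → strictly worse (loss $230).
$5988: below both → same outcome either way.
$5145: below both → same outcome either way.
Count: 3.

3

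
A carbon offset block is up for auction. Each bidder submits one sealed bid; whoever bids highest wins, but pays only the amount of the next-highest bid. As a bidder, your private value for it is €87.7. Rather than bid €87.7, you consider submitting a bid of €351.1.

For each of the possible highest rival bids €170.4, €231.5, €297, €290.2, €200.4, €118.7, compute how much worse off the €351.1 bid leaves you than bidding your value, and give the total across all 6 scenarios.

€782

The deviation costs you only when the competing bid falls strictly between €87.7 and €351.1; elsewhere both bids give the same outcome.
€170.4: truthful payoff €0, deviation payoff −€82.7 → loss €82.7.
€231.5: truthful payoff €0, deviation payoff −€143.8 → loss €143.8.
€297: truthful payoff €0, deviation payoff −€209.3 → loss €209.3.
€290.2: truthful payoff €0, deviation payoff −€202.5 → loss €202.5.
€200.4: truthful payoff €0, deviation payoff −€112.7 → loss €112.7.
€118.7: truthful payoff €0, deviation payoff −€31 → loss €31.
Total loss = €82.7 + €143.8 + €209.3 + €202.5 + €112.7 + €31 = €782.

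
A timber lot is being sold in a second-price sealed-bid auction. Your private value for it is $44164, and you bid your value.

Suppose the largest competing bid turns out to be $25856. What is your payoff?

$18308

Your bid $44164 exceeds the highest competing bid $25856, so you win.
In a second-price auction the winner pays the second-highest bid, $25856.
Payoff = value − price = $44164 − $25856 = $18308.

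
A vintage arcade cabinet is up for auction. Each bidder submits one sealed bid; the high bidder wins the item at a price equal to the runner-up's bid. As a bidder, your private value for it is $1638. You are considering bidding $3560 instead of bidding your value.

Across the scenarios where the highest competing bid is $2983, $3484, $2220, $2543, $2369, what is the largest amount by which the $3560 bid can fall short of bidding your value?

$2983: truthful gives $0, deviation gives −$1345 → loss $1345.
$3484: truthful gives $0, deviation gives −$1846 → loss $1846.
$2220: truthful gives $0, deviation gives −$582 → loss $582.
$2543: truthful gives $0, deviation gives −$905 → loss $905.
$2369: truthful gives $0, deviation gives −$731 → loss $731.
Maximum loss: $1846.

$1846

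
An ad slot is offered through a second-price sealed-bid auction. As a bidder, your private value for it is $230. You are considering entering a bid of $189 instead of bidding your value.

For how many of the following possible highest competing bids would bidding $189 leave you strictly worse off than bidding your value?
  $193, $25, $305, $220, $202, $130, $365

3

The deviation hurts exactly when the highest competing bid lies strictly between $189 and $230 — underbidding then forfeits a profitable win.
$193: inside the interval → strictly worse (loss $37).
$25: below both → same outcome either way.
$305: above both → same outcome either way.
$220: inside the interval → strictly worse (loss $10).
$202: inside the interval → strictly worse (loss $28).
$130: below both → same outcome either way.
$365: above both → same outcome either way.
Count: 3.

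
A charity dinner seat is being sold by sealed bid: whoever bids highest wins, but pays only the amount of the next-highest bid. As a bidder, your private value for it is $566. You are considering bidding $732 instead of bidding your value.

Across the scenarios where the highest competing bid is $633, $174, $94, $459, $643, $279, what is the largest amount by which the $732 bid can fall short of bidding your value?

$77

$633: truthful gives $0, deviation gives −$67 → loss $67.
$174: same outcome either way → loss $0.
$94: same outcome either way → loss $0.
$459: same outcome either way → loss $0.
$643: truthful gives $0, deviation gives −$77 → loss $77.
$279: same outcome either way → loss $0.
Maximum loss: $77.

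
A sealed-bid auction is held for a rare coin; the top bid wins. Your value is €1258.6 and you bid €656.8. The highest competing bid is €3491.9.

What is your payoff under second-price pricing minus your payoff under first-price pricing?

€0

Your bid €656.8 is below €3491.9, so you lose under either rule.
Payoff is €0 in both cases; difference = €0.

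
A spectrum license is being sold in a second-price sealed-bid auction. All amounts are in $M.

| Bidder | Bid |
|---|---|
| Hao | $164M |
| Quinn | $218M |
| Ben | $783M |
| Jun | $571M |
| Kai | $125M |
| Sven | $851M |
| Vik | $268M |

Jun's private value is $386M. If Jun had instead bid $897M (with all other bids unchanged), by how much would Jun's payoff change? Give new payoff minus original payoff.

−$465M

The highest bid among the other bidders is $851M; Jun's bid doesn't change that.
Original bid $571M: Jun is not highest (top rival bid is $851M); payoff $0M.
Alternative bid $897M: Jun is highest, pays the top rival bid $851M; payoff $386M − $851M = −$465M.
Change in payoff = −$465M − ($0M) = −$465M.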